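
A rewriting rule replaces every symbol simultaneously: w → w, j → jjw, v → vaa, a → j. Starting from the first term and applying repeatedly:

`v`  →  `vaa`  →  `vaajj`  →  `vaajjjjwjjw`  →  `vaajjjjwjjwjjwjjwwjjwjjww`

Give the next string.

φ(vaajjjjwjjwjjwjjwwjjwjjww) expands symbol-by-symbol to vaa j j jjw jjw jjw jjw w jjw jjw w jjw jjw w jjw jjw w w jjw jjw w jjw jjw w w; joining the 25 pieces gives the next term.

vaajjjjwjjwjjwjjwwjjwjjwwjjwjjwwjjwjjwwwjjwjjwwjjwjjwww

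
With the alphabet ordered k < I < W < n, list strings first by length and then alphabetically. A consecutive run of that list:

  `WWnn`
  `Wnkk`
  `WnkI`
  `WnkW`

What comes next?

Find the rightmost character of WnkW below n, bump it to the next letter, and reset everything to its right to k.

Wnkn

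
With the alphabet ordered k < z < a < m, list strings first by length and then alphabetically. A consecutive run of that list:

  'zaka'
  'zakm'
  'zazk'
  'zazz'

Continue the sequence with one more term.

zaza

Find the rightmost character of zazz below m, bump it to the next letter, and reset everything to its right to k.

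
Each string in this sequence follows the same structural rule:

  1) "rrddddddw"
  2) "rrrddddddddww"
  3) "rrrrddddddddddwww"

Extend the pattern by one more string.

The n-th term is n r's then 2n+2 d's then n-1 w's, where the shown terms are n = 2, 3, 4.
Setting n = 5 gives 5, 12, 4 characters in each block.

rrrrrddddddddddddwwww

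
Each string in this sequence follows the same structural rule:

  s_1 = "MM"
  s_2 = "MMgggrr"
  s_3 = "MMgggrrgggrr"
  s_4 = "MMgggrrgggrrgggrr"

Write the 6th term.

MMgggrrgggrrgggrrgggrrgggrr

Each term is the previous one with gggrr appended.
From MMgggrrgggrrgggrr, 2 further steps: MMgggrrgggrrgggrr → MMgggrrgggrrgggrrgggrr → (answer).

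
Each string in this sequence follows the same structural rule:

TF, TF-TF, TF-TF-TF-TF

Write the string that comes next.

s(k+1) = s(k)·-·s(k) — each term doubles the last with '-' between the halves.
One more doubling of TF-TF-TF-TF gives the answer.

TF-TF-TF-TF-TF-TF-TF-TF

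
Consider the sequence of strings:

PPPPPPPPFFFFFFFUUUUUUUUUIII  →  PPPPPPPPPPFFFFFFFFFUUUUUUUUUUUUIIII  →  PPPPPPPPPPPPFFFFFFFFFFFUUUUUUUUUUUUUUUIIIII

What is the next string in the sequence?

Each string has the form P^{2n+2} F^{2n+1} U^{3n} I^{n}, where the shown terms are n = 3, 4, 5.
For the next term, n = 6, so the run lengths are 14, 13, 18, 6.

PPPPPPPPPPPPPPFFFFFFFFFFFFFUUUUUUUUUUUUUUUUUUIIIIII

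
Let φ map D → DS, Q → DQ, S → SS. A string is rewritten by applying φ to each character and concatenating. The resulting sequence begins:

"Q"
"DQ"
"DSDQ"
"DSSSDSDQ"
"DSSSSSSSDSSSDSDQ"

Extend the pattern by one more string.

Rewriting the 16 symbols of DSSSSSSSDSSSDSDQ one by one yields DS SS SS SS SS SS SS SS DS SS SS SS DS SS DS DQ; concatenated:

DSSSSSSSSSSSSSSSDSSSSSSSDSSSDSDQ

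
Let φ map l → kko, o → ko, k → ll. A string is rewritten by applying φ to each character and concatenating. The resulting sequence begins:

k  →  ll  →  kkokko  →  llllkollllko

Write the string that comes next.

kkokkokkokkollkokkokkokkokkollko

Rewriting each symbol of llllkollllko: l→kko, l→kko, l→kko, l→kko, k→ll, o→ko, l→kko, l→kko, l→kko, l→kko, k→ll, o→ko, which concatenates to kko kko kko kko ll ko kko kko kko kko ll ko.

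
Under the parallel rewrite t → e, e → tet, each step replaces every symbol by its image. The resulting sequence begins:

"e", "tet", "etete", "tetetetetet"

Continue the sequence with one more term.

Rewriting each symbol of tetetetetet: t→e, e→tet, t→e, e→tet, t→e, e→tet, t→e, e→tet, t→e, e→tet, t→e, which concatenates to e tet e tet e tet e tet e tet e.

etetetetetetetetetete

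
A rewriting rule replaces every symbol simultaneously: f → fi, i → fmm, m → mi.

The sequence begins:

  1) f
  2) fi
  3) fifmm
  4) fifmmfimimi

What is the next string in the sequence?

fifmmfimimififmmmifmmmifmm

Apply φ to fifmmfimimi symbol by symbol: f→fi, i→fmm, f→fi, m→mi, m→mi, f→fi, i→fmm, m→mi, i→fmm, m→mi, i→fmm; joined: fi fmm fi mi mi fi fmm mi fmm mi fmm.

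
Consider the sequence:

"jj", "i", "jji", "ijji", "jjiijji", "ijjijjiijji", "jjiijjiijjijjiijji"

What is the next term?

Each term (from the third on) is the two preceding terms concatenated in order: term 3 = jj·i = jji.
Continuing: ijjijjiijji · jjiijjiijjijjiijji gives term 8.

ijjijjiijjijjiijjiijjijjiijji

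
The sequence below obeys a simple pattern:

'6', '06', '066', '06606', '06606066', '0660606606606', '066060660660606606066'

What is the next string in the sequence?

Each term (from the third on) is the previous term followed by the one before it: term 3 = 06·6 = 066.
So term 8 is 066060660660606606066·0660606606606.

0660606606606066060660660606606606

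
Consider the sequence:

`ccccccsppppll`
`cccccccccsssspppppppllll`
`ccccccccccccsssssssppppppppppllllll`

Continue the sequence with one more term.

cccccccccccccccsssssssssspppppppppppppllllllll

Each string has the form c^{3n+3} s^{3n-2} p^{3n+1} l^{2n} (n = 1, 2, …).
For the next term, n = 4, so the run lengths are 15, 10, 13, 8.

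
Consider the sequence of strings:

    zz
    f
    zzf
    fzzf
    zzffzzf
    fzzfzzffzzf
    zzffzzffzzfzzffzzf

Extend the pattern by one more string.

Each term (from the third on) is the two preceding terms concatenated in order: term 3 = zz·f = zzf.
The next term joins fzzfzzffzzf and zzffzzffzzfzzffzzf.

fzzfzzffzzfzzffzzffzzfzzffzzf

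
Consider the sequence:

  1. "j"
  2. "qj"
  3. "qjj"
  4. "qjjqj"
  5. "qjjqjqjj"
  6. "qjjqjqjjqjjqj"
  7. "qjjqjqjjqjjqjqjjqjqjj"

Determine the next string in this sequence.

This is a Fibonacci-style word recurrence s(k) = s(k−1)·s(k−2): e.g. qj·j = qjj.
Continuing: qjjqjqjjqjjqjqjjqjqjj · qjjqjqjjqjjqj gives term 8.

qjjqjqjjqjjqjqjjqjqjjqjjqjqjjqjjqj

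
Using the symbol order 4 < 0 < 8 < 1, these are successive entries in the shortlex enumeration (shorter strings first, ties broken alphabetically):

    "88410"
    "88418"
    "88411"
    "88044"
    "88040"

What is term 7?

88041

Advancing 2 positions from 88040 through 88040 → 88048 reaches term 7.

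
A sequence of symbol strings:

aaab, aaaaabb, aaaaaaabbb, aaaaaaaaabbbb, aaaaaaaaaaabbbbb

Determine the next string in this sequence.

The n-th term is 2n+1 a's then n b's (n = 1, 2, …).
For the next term, n = 6, so the run lengths are 13, 6.

aaaaaaaaaaaaabbbbbb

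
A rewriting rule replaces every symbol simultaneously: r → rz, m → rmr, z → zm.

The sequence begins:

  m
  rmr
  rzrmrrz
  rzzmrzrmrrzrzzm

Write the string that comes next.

Rewriting the 15 symbols of rzzmrzrmrrzrzzm one by one yields rz zm zm rmr rz zm rz rmr rz rz zm rz zm zm rmr; concatenated:

rzzmzmrmrrzzmrzrmrrzrzzmrzzmzmrmr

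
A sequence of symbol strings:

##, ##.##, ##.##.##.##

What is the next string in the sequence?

##.##.##.##.##.##.##.##

Every step duplicates the string with '.' between the halves.
So the next term is two copies of ##.##.##.## with '.' between the halves.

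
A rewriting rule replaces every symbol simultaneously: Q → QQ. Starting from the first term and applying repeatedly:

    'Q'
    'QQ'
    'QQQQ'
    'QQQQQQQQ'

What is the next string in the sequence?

Rewriting each symbol of QQQQQQQQ: Q→QQ, Q→QQ, Q→QQ, Q→QQ, Q→QQ, Q→QQ, Q→QQ, Q→QQ, which concatenates to QQ QQ QQ QQ QQ QQ QQ QQ.

QQQQQQQQQQQQQQQQ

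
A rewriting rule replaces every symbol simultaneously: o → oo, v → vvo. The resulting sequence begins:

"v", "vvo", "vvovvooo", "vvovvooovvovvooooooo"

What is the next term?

φ(vvovvooovvovvooooooo) expands symbol-by-symbol to vvo vvo oo vvo vvo oo oo oo vvo vvo oo vvo vvo oo oo oo oo oo oo oo; joining the 20 pieces gives the next term.

vvovvooovvovvooooooovvovvooovvovvooooooooooooooo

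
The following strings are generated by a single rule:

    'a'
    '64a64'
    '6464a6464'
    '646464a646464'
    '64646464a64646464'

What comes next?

s(k+1) = 64·s(k)·64, so each term gains 64 as a prefix and 64 as a suffix.
One more step from 64646464a64646464 gives the answer.

6464646464a6464646464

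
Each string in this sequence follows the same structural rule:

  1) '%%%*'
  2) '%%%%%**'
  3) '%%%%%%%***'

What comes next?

%%%%%%%%%****

Each string has the form %^{2n+1} *^{n} (n = 1, 2, …).
At n = 4 the blocks have lengths 9, 4.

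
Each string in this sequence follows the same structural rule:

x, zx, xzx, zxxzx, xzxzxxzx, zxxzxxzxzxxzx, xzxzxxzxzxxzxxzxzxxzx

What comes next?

zxxzxxzxzxxzxxzxzxxzxzxxzxxzxzxxzx

This is a Fibonacci-style word recurrence s(k) = s(k−2)·s(k−1): e.g. x·zx = xzx.
So term 8 is zxxzxxzxzxxzx·xzxzxxzxzxxzxxzxzxxzx.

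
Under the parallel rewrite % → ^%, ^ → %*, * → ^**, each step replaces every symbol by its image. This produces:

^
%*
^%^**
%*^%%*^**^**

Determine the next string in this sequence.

^%^**%*^%^%^**%*^**^**%*^**^**

Expanding %*^%%*^**^**: %→^%, *→^**, ^→%*, %→^%, %→^%, *→^**, ^→%*, *→^**, *→^**, ^→%*, *→^**, *→^**. Concatenated: ^% ^** %* ^% ^% ^** %* ^** ^** %* ^** ^**.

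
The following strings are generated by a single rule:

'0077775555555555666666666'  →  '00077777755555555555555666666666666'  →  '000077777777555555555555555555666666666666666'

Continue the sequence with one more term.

Term n consists of n 0's, followed by 2n 7's, followed by 4n+2 5's, followed by 3n+3 6's, where the shown terms are n = 2, 3, 4.
At n = 5 the blocks have lengths 5, 10, 22, 18.

0000077777777775555555555555555555555666666666666666666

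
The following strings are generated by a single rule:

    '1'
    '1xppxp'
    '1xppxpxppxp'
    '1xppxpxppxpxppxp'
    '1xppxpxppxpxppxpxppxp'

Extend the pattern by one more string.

1xppxpxppxpxppxpxppxpxppxp

Each term is the previous one with xppxp appended.
So the next term is 1xppxpxppxpxppxpxppxp·xppxp.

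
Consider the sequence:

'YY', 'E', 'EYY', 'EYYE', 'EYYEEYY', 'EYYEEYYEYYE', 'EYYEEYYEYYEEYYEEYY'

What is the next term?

Each term (from the third on) is the previous term followed by the one before it: term 3 = E·YY = EYY.
So term 8 is EYYEEYYEYYEEYYEEYY·EYYEEYYEYYE.

EYYEEYYEYYEEYYEEYYEYYEEYYEYYE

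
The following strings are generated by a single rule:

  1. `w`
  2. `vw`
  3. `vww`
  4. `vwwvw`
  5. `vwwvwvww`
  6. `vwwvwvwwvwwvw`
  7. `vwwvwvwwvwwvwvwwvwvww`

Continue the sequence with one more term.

vwwvwvwwvwwvwvwwvwvwwvwwvwvwwvwwvw

Each term (from the third on) is the previous term followed by the one before it: term 3 = vw·w = vww.
So term 8 is vwwvwvwwvwwvwvwwvwvww·vwwvwvwwvwwvw.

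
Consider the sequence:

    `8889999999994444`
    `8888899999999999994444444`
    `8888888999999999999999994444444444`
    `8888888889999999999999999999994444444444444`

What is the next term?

8888888888899999999999999999999999994444444444444444

The n-th term is 2n-1 8's then 4n+1 9's then 3n-2 4's, where the shown terms are n = 2, 3, 4, 5.
For the next term, n = 6, so the run lengths are 11, 25, 16.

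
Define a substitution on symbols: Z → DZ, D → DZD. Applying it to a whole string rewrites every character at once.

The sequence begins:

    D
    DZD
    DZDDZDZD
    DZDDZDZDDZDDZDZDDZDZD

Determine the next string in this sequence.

DZDDZDZDDZDDZDZDDZDZDDZDDZDZDDZDDZDZDDZDZDDZDDZDZDDZDZD

φ(DZDDZDZDDZDDZDZDDZDZD) expands symbol-by-symbol to DZD DZ DZD DZD DZ DZD DZ DZD DZD DZ DZD DZD DZ DZD DZ DZD DZD DZ DZD DZ DZD; joining the 21 pieces gives the next term.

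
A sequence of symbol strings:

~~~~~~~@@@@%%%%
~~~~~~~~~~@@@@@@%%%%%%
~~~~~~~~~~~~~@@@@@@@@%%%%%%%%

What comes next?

~~~~~~~~~~~~~~~~@@@@@@@@@@%%%%%%%%%%

The n-th term is 3n+1 ~'s then 2n @'s then 2n %'s, where the shown terms are n = 2, 3, 4.
At n = 5 the blocks have lengths 16, 10, 10.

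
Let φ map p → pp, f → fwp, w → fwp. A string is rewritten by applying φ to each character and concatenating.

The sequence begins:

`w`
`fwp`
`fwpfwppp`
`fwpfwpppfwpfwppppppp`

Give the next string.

Replace each of the 20 characters of fwpfwpppfwpfwppppppp in place — fwp fwp pp fwp fwp pp pp pp fwp fwp pp fwp fwp pp pp pp pp pp pp pp — and concatenate.

fwpfwpppfwpfwpppppppfwpfwpppfwpfwppppppppppppppp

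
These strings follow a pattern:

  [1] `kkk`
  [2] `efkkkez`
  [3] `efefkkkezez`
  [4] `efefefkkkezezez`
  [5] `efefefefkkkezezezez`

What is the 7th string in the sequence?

efefefefefefkkkezezezezezez

s(k+1) = ef·s(k)·ez, so each term gains ef as a prefix and ez as a suffix.
From efefefefkkkezezezez, 2 further steps: efefefefkkkezezezez → efefefefefkkkezezezezez → (answer).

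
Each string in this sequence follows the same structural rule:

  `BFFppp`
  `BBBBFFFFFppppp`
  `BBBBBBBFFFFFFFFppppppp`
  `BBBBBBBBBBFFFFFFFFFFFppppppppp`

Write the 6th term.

The n-th term is 3n-2 B's then 3n-1 F's then 2n+1 p's (n = 1, 2, …).
At n = 6 the blocks have lengths 16, 17, 13.

BBBBBBBBBBBBBBBBFFFFFFFFFFFFFFFFFppppppppppppp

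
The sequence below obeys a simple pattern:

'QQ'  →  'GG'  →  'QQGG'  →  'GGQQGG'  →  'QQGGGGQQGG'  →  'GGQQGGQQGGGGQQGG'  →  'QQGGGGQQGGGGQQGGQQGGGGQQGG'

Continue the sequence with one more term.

From term 3 onward, concatenate the second-to-last term with the last: QQ·GG = QQGG, GG·QQGG = GGQQGG, …
The next term joins GGQQGGQQGGGGQQGG and QQGGGGQQGGGGQQGGQQGGGGQQGG.

GGQQGGQQGGGGQQGGQQGGGGQQGGGGQQGGQQGGGGQQGG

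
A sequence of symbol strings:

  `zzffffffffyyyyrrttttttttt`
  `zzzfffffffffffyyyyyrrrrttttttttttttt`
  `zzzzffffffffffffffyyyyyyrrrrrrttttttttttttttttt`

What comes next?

Term n consists of n z's, followed by 3n+2 f's, followed by n+2 y's, followed by 2n-2 r's, followed by 4n+1 t's, where the shown terms are n = 2, 3, 4.
For the next term, n = 5, so the run lengths are 5, 17, 7, 8, 21.

zzzzzfffffffffffffffffyyyyyyyrrrrrrrrttttttttttttttttttttt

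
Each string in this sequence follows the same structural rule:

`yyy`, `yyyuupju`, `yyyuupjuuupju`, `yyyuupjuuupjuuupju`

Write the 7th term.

The strings grow by a fixed suffix uupju each time.
From yyyuupjuuupjuuupju, 3 further steps: yyyuupjuuupjuuupju → yyyuupjuuupjuuupjuuupju → yyyuupjuuupjuuupjuuupjuuupju → (answer).

yyyuupjuuupjuuupjuuupjuuupjuuupju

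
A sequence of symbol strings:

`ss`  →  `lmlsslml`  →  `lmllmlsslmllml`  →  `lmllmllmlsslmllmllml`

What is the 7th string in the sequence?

Every step adds lml to the front and lml to the end of the previous string.
From lmllmllmlsslmllmllml, 3 further steps: lmllmllmlsslmllmllml → lmllmllmllmlsslmllmllmllml → lmllmllmllmllmlsslmllmllmllmllml → (answer).

lmllmllmllmllmllmlsslmllmllmllmllmllml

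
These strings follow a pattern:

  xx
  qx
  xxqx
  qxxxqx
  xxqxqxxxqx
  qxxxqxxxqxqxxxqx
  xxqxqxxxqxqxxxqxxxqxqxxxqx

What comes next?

qxxxqxxxqxqxxxqxxxqxqxxxqxqxxxqxxxqxqxxxqx

This is a Fibonacci-style word recurrence s(k) = s(k−2)·s(k−1): e.g. xx·qx = xxqx.
Continuing: qxxxqxxxqxqxxxqx · xxqxqxxxqxqxxxqxxxqxqxxxqx gives term 8.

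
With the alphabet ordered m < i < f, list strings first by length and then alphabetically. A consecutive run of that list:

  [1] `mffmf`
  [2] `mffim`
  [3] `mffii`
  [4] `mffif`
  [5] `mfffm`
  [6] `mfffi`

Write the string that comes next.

The successor of mfffi increments the rightmost position that isn't already f and resets every position after it to m.

mffff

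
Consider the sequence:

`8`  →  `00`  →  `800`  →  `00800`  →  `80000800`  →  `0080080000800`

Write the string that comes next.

From term 3 onward, concatenate the second-to-last term with the last: 8·00 = 800, 00·800 = 00800, …
So term 7 is 80000800·0080080000800.

800008000080080000800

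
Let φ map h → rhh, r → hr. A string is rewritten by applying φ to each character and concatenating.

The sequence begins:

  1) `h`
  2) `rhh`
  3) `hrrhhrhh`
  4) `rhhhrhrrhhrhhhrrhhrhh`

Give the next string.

Rewriting the 21 symbols of rhhhrhrrhhrhhhrrhhrhh one by one yields hr rhh rhh rhh hr rhh hr hr rhh rhh hr rhh rhh rhh hr hr rhh rhh hr rhh rhh; concatenated:

hrrhhrhhrhhhrrhhhrhrrhhrhhhrrhhrhhrhhhrhrrhhrhhhrrhhrhh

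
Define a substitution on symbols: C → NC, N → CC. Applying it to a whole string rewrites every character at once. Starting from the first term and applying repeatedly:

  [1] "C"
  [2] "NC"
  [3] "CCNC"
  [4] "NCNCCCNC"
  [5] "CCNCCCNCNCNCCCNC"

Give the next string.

φ(CCNCCCNCNCNCCCNC) expands symbol-by-symbol to NC NC CC NC NC NC CC NC CC NC CC NC NC NC CC NC; joining the 16 pieces gives the next term.

NCNCCCNCNCNCCCNCCCNCCCNCNCNCCCNC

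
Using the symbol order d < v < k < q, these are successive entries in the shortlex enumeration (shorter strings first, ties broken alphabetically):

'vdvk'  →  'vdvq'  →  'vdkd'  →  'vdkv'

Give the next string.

Treat vdkv as a base-4 numeral over the given alphabet and add one, carrying through any trailing q's.

vdkk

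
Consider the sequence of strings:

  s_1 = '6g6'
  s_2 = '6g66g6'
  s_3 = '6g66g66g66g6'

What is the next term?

6g66g66g66g66g66g66g66g6

Each string is two copies of the previous one concatenated.
So the next term is two copies of 6g66g66g66g6.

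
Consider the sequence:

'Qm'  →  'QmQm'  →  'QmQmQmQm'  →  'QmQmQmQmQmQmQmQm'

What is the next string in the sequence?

QmQmQmQmQmQmQmQmQmQmQmQmQmQmQmQm

s(k+1) = s(k)·s(k) — each term doubles the last.
One more doubling of QmQmQmQmQmQmQmQm gives the answer.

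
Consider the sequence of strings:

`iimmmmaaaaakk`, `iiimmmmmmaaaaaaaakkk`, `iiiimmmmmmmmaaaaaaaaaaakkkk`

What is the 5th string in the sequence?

iiiiiimmmmmmmmmmmmaaaaaaaaaaaaaaaaakkkkkk

Reading off run lengths: i runs 2, 3, 4; m runs 4, 6, 8; a runs 5, 8, 11; k runs 2, 3, 4 — each is linear in n, where the shown terms are n = 2, 3, 4.
Setting n = 6 gives 6, 12, 17, 6 characters in each block.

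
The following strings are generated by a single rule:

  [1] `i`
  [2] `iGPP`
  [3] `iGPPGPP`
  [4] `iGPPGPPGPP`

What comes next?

The strings grow by a fixed suffix GPP each time.
Applying this once more to iGPPGPPGPP:

iGPPGPPGPPGPP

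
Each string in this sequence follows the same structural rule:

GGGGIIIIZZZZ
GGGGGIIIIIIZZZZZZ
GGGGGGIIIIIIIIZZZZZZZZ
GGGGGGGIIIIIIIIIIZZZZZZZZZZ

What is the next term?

Reading off run lengths: G runs 4, 5, 6, 7; I runs 4, 6, 8, 10; Z runs 4, 6, 8, 10 — each is linear in n, where the shown terms are n = 2, 3, 4, 5.
Setting n = 6 gives 8, 12, 12 characters in each block.

GGGGGGGGIIIIIIIIIIIIZZZZZZZZZZZZ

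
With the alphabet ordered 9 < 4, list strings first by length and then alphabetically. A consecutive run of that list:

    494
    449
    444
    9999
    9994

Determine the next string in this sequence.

9949

Treat 9994 as a base-2 numeral over the given alphabet and add one, carrying through any trailing 4's.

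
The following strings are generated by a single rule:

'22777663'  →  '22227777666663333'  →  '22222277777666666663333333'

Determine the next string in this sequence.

Each string has the form 2^{2n} 7^{n+2} 6^{3n-1} 3^{3n-2} (n = 1, 2, …).
Setting n = 4 gives 8, 6, 11, 10 characters in each block.

22222222777777666666666663333333333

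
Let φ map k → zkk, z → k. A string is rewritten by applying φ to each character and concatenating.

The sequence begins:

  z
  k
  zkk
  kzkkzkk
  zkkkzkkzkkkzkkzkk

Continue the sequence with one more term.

φ(zkkkzkkzkkkzkkzkk) expands symbol-by-symbol to k zkk zkk zkk k zkk zkk k zkk zkk zkk k zkk zkk k zkk zkk; joining the 17 pieces gives the next term.

kzkkzkkzkkkzkkzkkkzkkzkkzkkkzkkzkkkzkkzkk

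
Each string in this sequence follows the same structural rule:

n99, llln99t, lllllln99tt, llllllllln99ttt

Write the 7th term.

s(k+1) = lll·s(k)·t, so each term gains lll as a prefix and t as a suffix.
From llllllllln99ttt, 3 further steps: llllllllln99ttt → lllllllllllln99tttt → llllllllllllllln99ttttt → (answer).

lllllllllllllllllln99tttttt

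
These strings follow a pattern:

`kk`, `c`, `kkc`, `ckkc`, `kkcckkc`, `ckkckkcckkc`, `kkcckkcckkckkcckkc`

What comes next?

From term 3 onward, concatenate the second-to-last term with the last: kk·c = kkc, c·kkc = ckkc, …
So term 8 is ckkckkcckkc·kkcckkcckkckkcckkc.

ckkckkcckkckkcckkcckkckkcckkc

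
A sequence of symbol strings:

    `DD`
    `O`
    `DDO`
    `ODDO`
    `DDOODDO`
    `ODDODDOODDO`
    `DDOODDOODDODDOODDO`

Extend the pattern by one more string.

ODDODDOODDODDOODDOODDODDOODDO

This is a Fibonacci-style word recurrence s(k) = s(k−2)·s(k−1): e.g. DD·O = DDO.
The next term joins ODDODDOODDO and DDOODDOODDODDOODDO.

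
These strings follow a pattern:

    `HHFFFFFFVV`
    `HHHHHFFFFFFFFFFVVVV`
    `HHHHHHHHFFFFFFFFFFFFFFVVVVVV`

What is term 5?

HHHHHHHHHHHHHHFFFFFFFFFFFFFFFFFFFFFFVVVVVVVVVV

Reading off run lengths: H runs 2, 5, 8; F runs 6, 10, 14; V runs 2, 4, 6 — each is linear in n (n = 1, 2, …).
Setting n = 5 gives 14, 22, 10 characters in each block.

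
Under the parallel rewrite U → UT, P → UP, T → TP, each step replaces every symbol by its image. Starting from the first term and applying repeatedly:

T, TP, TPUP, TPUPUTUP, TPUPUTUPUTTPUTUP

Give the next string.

Applying the rule to each of the 16 symbols of TPUPUTUPUTTPUTUP gives the pieces TP UP UT UP UT TP UT UP UT TP TP UP UT TP UT UP, which concatenate to the answer.

TPUPUTUPUTTPUTUPUTTPTPUPUTTPUTUP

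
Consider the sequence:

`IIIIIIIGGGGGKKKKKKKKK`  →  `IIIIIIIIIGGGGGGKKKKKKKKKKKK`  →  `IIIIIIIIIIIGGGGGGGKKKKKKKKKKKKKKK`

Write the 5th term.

Reading off run lengths: I runs 7, 9, 11; G runs 5, 6, 7; K runs 9, 12, 15 — each is linear in n, where the shown terms are n = 2, 3, 4.
At n = 6 the blocks have lengths 15, 9, 21.

IIIIIIIIIIIIIIIGGGGGGGGGKKKKKKKKKKKKKKKKKKKKK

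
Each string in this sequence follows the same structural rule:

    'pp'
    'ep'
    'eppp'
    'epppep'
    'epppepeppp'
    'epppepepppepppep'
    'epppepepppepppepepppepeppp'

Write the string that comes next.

From term 3 onward, concatenate the last term with the second-to-last: ep·pp = eppp, eppp·ep = epppep, …
Continuing: epppepepppepppepepppepeppp · epppepepppepppep gives term 8.

epppepepppepppepepppepepppepppepepppepppep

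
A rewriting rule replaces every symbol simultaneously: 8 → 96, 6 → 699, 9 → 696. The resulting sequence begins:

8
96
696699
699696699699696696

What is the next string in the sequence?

Replace each of the 18 characters of 699696699699696696 in place — 699 696 696 699 696 699 699 696 696 699 696 696 699 696 699 699 696 699 — and concatenate.

699696696699696699699696696699696696699696699699696699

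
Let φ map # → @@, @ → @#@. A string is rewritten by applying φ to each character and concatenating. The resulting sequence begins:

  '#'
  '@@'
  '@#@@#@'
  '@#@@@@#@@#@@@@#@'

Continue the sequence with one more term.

Applying the rule to each of the 16 symbols of @#@@@@#@@#@@@@#@ gives the pieces @#@ @@ @#@ @#@ @#@ @#@ @@ @#@ @#@ @@ @#@ @#@ @#@ @#@ @@ @#@, which concatenate to the answer.

@#@@@@#@@#@@#@@#@@@@#@@#@@@@#@@#@@#@@#@@@@#@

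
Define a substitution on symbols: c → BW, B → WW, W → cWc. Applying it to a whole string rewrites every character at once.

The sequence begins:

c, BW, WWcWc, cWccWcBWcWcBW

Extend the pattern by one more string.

BWcWcBWBWcWcBWWWcWcBWcWcBWWWcWc

φ(cWccWcBWcWcBW) expands symbol-by-symbol to BW cWc BW BW cWc BW WW cWc BW cWc BW WW cWc; joining the 13 pieces gives the next term.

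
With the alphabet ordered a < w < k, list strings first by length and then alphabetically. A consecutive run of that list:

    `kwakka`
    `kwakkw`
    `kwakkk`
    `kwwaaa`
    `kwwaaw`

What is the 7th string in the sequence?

Continuing the enumeration 2 steps past kwwaaw: kwwaaw → kwwaak → (answer).

kwwawa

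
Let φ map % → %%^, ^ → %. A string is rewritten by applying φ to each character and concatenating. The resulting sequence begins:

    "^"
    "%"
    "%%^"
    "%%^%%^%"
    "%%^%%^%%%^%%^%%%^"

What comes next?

%%^%%^%%%^%%^%%%^%%^%%^%%%^%%^%%%^%%^%%^%

φ(%%^%%^%%%^%%^%%%^) expands symbol-by-symbol to %%^ %%^ % %%^ %%^ % %%^ %%^ %%^ % %%^ %%^ % %%^ %%^ %%^ %; joining the 17 pieces gives the next term.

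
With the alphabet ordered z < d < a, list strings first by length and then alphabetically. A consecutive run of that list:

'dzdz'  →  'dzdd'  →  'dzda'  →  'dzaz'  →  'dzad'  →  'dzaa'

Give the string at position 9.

Advancing 3 positions from dzaa through dzaa → ddzz → ddzd reaches term 9.

ddza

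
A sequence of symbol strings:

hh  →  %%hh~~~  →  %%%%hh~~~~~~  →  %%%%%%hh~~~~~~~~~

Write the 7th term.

%%%%%%%%%%%%hh~~~~~~~~~~~~~~~~~~

s(k+1) = %%·s(k)·~~~, so each term gains %% as a prefix and ~~~ as a suffix.
From %%%%%%hh~~~~~~~~~, 3 further steps: %%%%%%hh~~~~~~~~~ → %%%%%%%%hh~~~~~~~~~~~~ → %%%%%%%%%%hh~~~~~~~~~~~~~~~ → (answer).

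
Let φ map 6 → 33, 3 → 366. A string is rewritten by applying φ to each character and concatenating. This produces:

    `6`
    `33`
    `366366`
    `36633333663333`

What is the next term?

36633333663663663663663333366366366366

φ(36633333663333) expands symbol-by-symbol to 366 33 33 366 366 366 366 366 33 33 366 366 366 366; joining the 14 pieces gives the next term.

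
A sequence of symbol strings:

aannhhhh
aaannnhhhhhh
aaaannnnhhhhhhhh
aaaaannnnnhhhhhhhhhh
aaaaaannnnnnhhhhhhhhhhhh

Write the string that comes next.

Reading off run lengths: a runs 2, 3, 4, 5, 6; n runs 2, 3, 4, 5, 6; h runs 4, 6, 8, 10, 12 — each is linear in n, where the shown terms are n = 2, 3, 4, 5, 6.
For the next term, n = 7, so the run lengths are 7, 7, 14.

aaaaaaannnnnnnhhhhhhhhhhhhhh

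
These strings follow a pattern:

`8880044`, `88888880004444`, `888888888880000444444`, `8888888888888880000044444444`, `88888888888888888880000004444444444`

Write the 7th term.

Term n consists of 4n-1 8's, followed by n+1 0's, followed by 2n 4's (n = 1, 2, …).
Setting n = 7 gives 27, 8, 14 characters in each block.

8888888888888888888888888880000000044444444444444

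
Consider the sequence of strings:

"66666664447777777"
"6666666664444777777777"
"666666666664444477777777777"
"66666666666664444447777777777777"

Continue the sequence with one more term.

6666666666666664444444777777777777777

Term n consists of 2n+1 6's, followed by n 4's, followed by 2n+1 7's, where the shown terms are n = 3, 4, 5, 6.
At n = 7 the blocks have lengths 15, 7, 15.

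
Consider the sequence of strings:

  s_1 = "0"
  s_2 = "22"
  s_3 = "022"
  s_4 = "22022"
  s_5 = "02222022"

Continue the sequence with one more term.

This is a Fibonacci-style word recurrence s(k) = s(k−2)·s(k−1): e.g. 0·22 = 022.
The next term joins 22022 and 02222022.

2202202222022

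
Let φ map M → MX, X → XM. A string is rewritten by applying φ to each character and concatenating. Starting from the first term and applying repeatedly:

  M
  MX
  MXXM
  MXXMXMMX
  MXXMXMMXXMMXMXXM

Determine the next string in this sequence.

MXXMXMMXXMMXMXXMXMMXMXXMMXXMXMMX

Applying the rule to each of the 16 symbols of MXXMXMMXXMMXMXXM gives the pieces MX XM XM MX XM MX MX XM XM MX MX XM MX XM XM MX, which concatenate to the answer.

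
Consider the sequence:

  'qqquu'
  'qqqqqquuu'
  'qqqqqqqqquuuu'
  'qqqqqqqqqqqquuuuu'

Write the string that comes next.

Reading off run lengths: q runs 3, 6, 9, 12; u runs 2, 3, 4, 5 — each is linear in n (n = 1, 2, …).
Setting n = 5 gives 15, 6 characters in each block.

qqqqqqqqqqqqqqquuuuuu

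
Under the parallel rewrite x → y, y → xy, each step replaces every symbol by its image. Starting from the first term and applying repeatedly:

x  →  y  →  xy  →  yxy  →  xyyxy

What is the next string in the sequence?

yxyxyyxy

Apply φ to xyyxy symbol by symbol: x→y, y→xy, y→xy, x→y, y→xy; joined: y xy xy y xy.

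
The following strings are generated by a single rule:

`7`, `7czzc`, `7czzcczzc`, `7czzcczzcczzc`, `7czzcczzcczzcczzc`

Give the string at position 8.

Each term is the previous one with czzc appended.
From 7czzcczzcczzcczzc, 3 further steps: 7czzcczzcczzcczzc → 7czzcczzcczzcczzcczzc → 7czzcczzcczzcczzcczzcczzc → (answer).

7czzcczzcczzcczzcczzcczzcczzc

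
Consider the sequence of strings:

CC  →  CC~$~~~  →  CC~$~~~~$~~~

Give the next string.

Every step adds ~$~~~ to the end: s(k+1) = s(k)·~$~~~.
So the next term is CC~$~~~~$~~~·~$~~~.

CC~$~~~~$~~~~$~~~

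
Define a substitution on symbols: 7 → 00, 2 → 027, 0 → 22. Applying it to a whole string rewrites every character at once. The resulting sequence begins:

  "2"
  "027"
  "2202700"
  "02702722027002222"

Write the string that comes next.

Applying the rule to each of the 17 symbols of 02702722027002222 gives the pieces 22 027 00 22 027 00 027 027 22 027 00 22 22 027 027 027 027, which concatenate to the answer.

2202700220270002702722027002222027027027027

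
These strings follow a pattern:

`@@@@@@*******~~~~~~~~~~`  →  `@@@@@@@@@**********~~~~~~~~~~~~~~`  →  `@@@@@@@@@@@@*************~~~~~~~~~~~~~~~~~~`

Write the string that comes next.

Term n consists of 3n @'s, followed by 3n+1 *'s, followed by 4n+2 ~'s, where the shown terms are n = 2, 3, 4.
For the next term, n = 5, so the run lengths are 15, 16, 22.

@@@@@@@@@@@@@@@****************~~~~~~~~~~~~~~~~~~~~~~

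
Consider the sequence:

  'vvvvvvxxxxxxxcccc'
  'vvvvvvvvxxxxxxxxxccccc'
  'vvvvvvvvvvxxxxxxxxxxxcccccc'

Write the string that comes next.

vvvvvvvvvvvvxxxxxxxxxxxxxccccccc

Term n consists of 2n v's, followed by 2n+1 x's, followed by n+1 c's, where the shown terms are n = 3, 4, 5.
At n = 6 the blocks have lengths 12, 13, 7.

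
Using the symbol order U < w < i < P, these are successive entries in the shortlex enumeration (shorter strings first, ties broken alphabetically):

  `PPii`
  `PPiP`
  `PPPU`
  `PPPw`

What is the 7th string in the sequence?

Continuing the enumeration 3 steps past PPPw: PPPw → PPPi → PPPP → (answer).

UUUUU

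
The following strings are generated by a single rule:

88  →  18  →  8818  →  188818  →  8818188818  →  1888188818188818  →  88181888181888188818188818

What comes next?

188818881818881888181888181888188818188818

Each term (from the third on) is the two preceding terms concatenated in order: term 3 = 88·18 = 8818.
Continuing: 1888188818188818 · 88181888181888188818188818 gives term 8.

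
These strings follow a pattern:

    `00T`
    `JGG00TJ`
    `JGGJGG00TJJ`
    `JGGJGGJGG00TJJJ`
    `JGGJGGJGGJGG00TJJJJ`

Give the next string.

Each term wraps the previous one in JGG on the left and J on the right.
Applying this once more to JGGJGGJGGJGG00TJJJJ:

JGGJGGJGGJGGJGG00TJJJJJ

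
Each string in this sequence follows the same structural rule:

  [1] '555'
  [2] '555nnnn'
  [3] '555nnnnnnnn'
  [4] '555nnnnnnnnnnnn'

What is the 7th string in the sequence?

Each term is the previous one with nnnn appended.
From 555nnnnnnnnnnnn, 3 further steps: 555nnnnnnnnnnnn → 555nnnnnnnnnnnnnnnn → 555nnnnnnnnnnnnnnnnnnnn → (answer).

555nnnnnnnnnnnnnnnnnnnnnnnn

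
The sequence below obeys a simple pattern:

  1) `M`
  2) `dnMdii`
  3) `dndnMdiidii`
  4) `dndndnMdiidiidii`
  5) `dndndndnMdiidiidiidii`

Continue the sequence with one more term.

s(k+1) = dn·s(k)·dii, so each term gains dn as a prefix and dii as a suffix.
One more step from dndndndnMdiidiidiidii gives the answer.

dndndndndnMdiidiidiidiidii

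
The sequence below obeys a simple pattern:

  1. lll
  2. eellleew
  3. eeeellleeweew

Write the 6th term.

Every step adds ee to the front and eew to the end of the previous string.
From eeeellleeweew, 3 further steps: eeeellleeweew → eeeeeellleeweeweew → eeeeeeeellleeweeweeweew → (answer).

eeeeeeeeeellleeweeweeweeweew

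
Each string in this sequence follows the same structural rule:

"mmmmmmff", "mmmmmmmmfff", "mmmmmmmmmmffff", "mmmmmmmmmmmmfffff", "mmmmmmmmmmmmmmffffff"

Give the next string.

Term n consists of 2n m's, followed by n-1 f's, where the shown terms are n = 3, 4, 5, 6, 7.
At n = 8 the blocks have lengths 16, 7.

mmmmmmmmmmmmmmmmfffffff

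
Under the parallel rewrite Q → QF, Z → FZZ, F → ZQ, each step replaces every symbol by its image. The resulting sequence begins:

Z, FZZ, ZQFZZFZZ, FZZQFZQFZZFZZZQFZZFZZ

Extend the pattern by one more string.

ZQFZZFZZQFZQFZZQFZQFZZFZZZQFZZFZZFZZQFZQFZZFZZZQFZZFZZ

Applying the rule to each of the 21 symbols of FZZQFZQFZZFZZZQFZZFZZ gives the pieces ZQ FZZ FZZ QF ZQ FZZ QF ZQ FZZ FZZ ZQ FZZ FZZ FZZ QF ZQ FZZ FZZ ZQ FZZ FZZ, which concatenate to the answer.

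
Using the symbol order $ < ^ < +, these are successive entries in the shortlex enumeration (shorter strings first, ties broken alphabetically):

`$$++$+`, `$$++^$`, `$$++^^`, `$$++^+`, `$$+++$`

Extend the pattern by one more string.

Find the rightmost character of $$+++$ below +, bump it to the next letter, and reset everything to its right to $.

$$+++^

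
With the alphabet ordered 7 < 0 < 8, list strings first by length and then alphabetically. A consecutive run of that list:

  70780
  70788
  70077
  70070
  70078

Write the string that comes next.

Treat 70078 as a base-3 numeral over the given alphabet and add one, carrying through any trailing 8's.

70007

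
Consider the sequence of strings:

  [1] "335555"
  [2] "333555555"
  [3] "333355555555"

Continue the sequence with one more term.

Term n consists of n 3's, followed by 2n 5's, where the shown terms are n = 2, 3, 4.
Setting n = 5 gives 5, 10 characters in each block.

333335555555555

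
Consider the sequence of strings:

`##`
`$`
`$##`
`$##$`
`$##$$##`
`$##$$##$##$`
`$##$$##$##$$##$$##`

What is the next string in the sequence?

From term 3 onward, concatenate the last term with the second-to-last: $·## = $##, $##·$ = $##$, …
The next term joins $##$$##$##$$##$$## and $##$$##$##$.

$##$$##$##$$##$$##$##$$##$##$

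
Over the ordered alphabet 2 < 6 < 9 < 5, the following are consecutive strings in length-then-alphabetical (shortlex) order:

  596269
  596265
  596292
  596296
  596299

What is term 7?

Stepping forward 2 times from 596299: 596299 → 596295, then the target.

596252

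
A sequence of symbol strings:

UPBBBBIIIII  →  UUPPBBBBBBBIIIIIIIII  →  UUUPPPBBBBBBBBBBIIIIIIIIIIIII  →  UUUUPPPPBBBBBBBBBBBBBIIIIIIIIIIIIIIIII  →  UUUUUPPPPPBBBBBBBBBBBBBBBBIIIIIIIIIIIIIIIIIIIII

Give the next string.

UUUUUUPPPPPPBBBBBBBBBBBBBBBBBBBIIIIIIIIIIIIIIIIIIIIIIIII

Each string has the form U^{n} P^{n} B^{3n+1} I^{4n+1} (n = 1, 2, …).
For the next term, n = 6, so the run lengths are 6, 6, 19, 25.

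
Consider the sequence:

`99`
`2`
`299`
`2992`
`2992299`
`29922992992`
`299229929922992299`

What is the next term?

29922992992299229929922992992

Each term (from the third on) is the previous term followed by the one before it: term 3 = 2·99 = 299.
So term 8 is 299229929922992299·29922992992.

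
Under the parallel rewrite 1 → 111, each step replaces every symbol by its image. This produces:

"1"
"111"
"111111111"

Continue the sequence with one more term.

Apply φ to 111111111 symbol by symbol: 1→111, 1→111, 1→111, 1→111, 1→111, 1→111, 1→111, 1→111, 1→111; joined: 111 111 111 111 111 111 111 111 111.

111111111111111111111111111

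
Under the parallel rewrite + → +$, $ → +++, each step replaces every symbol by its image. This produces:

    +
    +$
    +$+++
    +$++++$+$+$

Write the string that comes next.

+$++++$+$+$+$++++$++++$+++

Expanding +$++++$+$+$: +→+$, $→+++, +→+$, +→+$, +→+$, +→+$, $→+++, +→+$, $→+++, +→+$, $→+++. Concatenated: +$ +++ +$ +$ +$ +$ +++ +$ +++ +$ +++.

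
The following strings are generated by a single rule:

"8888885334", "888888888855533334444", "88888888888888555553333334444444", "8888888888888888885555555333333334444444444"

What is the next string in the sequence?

888888888888888888888855555555533333333334444444444444

Reading off run lengths: 8 runs 6, 10, 14, 18; 5 runs 1, 3, 5, 7; 3 runs 2, 4, 6, 8; 4 runs 1, 4, 7, 10 — each is linear in n (n = 1, 2, …).
Setting n = 5 gives 22, 9, 10, 13 characters in each block.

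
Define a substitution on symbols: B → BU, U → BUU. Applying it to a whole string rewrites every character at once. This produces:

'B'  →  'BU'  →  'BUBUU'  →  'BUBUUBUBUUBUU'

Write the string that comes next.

φ(BUBUUBUBUUBUU) expands symbol-by-symbol to BU BUU BU BUU BUU BU BUU BU BUU BUU BU BUU BUU; joining the 13 pieces gives the next term.

BUBUUBUBUUBUUBUBUUBUBUUBUUBUBUUBUU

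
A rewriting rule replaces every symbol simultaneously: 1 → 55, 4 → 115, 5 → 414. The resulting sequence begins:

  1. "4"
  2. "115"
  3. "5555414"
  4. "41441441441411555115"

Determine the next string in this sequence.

Rewriting the 20 symbols of 41441441441411555115 one by one yields 115 55 115 115 55 115 115 55 115 115 55 115 55 55 414 414 414 55 55 414; concatenated:

1155511511555115115551151155511555554144144145555414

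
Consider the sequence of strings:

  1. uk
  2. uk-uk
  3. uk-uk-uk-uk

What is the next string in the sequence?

s(k+1) = s(k)·-·s(k) — each term doubles the last with '-' between the halves.
Doubling uk-uk-uk-uk with '-' between the halves:

uk-uk-uk-uk-uk-uk-uk-uk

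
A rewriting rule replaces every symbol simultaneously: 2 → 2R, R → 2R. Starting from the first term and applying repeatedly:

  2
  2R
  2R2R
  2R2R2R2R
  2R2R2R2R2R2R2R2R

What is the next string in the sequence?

Applying the rule to each of the 16 symbols of 2R2R2R2R2R2R2R2R gives the pieces 2R 2R 2R 2R 2R 2R 2R 2R 2R 2R 2R 2R 2R 2R 2R 2R, which concatenate to the answer.

2R2R2R2R2R2R2R2R2R2R2R2R2R2R2R2R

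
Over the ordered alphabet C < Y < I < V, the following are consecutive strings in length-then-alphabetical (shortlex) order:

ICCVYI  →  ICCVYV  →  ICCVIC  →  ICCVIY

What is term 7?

ICCVVC

Continuing the enumeration 3 steps past ICCVIY: ICCVIY → ICCVII → ICCVIV → (answer).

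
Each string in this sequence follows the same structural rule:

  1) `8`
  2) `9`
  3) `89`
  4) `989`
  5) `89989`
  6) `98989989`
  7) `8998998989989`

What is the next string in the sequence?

Each term (from the third on) is the two preceding terms concatenated in order: term 3 = 8·9 = 89.
The next term joins 98989989 and 8998998989989.

989899898998998989989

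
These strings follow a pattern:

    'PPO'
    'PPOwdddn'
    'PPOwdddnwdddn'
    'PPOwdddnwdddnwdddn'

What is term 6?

Every step adds wdddn to the end: s(k+1) = s(k)·wdddn.
From PPOwdddnwdddnwdddn, 2 further steps: PPOwdddnwdddnwdddn → PPOwdddnwdddnwdddnwdddn → (answer).

PPOwdddnwdddnwdddnwdddnwdddn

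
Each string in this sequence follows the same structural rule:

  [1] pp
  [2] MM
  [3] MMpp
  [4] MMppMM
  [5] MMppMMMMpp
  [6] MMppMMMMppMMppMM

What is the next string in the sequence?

MMppMMMMppMMppMMMMppMMMMpp

This is a Fibonacci-style word recurrence s(k) = s(k−1)·s(k−2): e.g. MM·pp = MMpp.
So term 7 is MMppMMMMppMMppMM·MMppMMMMpp.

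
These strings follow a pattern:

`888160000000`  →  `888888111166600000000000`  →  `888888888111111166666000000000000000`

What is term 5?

888888888888888111111111111166666666600000000000000000000000

Reading off run lengths: 8 runs 3, 6, 9; 1 runs 1, 4, 7; 6 runs 1, 3, 5; 0 runs 7, 11, 15 — each is linear in n (n = 1, 2, …).
At n = 5 the blocks have lengths 15, 13, 9, 23.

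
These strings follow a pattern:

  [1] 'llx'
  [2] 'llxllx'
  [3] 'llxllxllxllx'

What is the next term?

llxllxllxllxllxllxllxllx

Every step duplicates the string.
So the next term is two copies of llxllxllxllx.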